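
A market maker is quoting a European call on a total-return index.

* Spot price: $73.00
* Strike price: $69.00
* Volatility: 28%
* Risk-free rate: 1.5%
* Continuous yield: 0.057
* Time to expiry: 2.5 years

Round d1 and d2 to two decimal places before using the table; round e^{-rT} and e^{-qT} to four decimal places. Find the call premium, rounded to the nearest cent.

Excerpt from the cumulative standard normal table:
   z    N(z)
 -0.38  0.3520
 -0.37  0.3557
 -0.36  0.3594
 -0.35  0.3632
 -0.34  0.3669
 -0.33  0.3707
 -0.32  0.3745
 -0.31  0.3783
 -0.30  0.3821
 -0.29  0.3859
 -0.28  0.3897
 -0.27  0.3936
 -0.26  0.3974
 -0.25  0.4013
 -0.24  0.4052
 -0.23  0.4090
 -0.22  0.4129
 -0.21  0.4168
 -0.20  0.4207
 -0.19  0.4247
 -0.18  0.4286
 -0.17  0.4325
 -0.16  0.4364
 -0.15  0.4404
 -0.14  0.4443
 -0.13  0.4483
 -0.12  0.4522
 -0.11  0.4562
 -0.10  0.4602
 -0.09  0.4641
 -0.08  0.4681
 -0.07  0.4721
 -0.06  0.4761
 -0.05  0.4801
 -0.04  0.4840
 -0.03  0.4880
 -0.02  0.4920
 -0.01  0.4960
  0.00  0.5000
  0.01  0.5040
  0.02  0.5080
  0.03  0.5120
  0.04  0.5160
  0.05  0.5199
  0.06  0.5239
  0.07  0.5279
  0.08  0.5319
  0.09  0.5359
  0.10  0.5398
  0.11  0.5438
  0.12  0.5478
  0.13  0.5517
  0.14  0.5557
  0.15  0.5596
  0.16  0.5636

$9.79

σ√T = 0.28·√2.5 = 0.4427
d₁ = [ln(73/69) + (0.015 − 0.057 + 0.28²/2)·2.5] / 0.4427 = [0.0564 − 0.0070] / 0.4427 = 0.1115 ⇒ 0.11
d₂ = d₁ − σ√T = 0.1115 − 0.4427 = -0.3312 ⇒ -0.33
e^(−qT) = e^(−0.057·2.5) = 0.8672;  e^(−rT) = e^(−0.015·2.5) = 0.9632
N(d₁) = N(0.11) = 0.5438;  N(d₂) = N(-0.33) = 0.3707
C = 73·0.8672·0.5438 − 69·0.9632·0.3707 = 34.4256 − 24.6370 = 9.7886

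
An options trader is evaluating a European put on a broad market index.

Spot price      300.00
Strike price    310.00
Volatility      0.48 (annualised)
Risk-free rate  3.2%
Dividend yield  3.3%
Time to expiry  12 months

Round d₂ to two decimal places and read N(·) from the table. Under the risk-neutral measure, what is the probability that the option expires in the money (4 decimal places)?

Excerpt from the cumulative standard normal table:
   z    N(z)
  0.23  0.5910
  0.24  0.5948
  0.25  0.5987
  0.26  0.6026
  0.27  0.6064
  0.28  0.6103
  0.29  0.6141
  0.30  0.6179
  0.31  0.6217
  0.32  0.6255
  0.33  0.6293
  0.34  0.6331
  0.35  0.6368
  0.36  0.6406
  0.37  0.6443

0.6217

T = 1;  σ√T = 0.4800
d₁ = [ln(300/310) + (0.032 − 0.033 + 0.48²/2)·1] / 0.4800 = [-0.0328 + 0.1142] / 0.4800 = 0.1696 → 0.17
d₂ = d₁ − σ√T = 0.1696 − 0.4800 = -0.3104 → -0.31
Pr(exercise) under Q = N(−d₂) = N(0.31) = 0.6217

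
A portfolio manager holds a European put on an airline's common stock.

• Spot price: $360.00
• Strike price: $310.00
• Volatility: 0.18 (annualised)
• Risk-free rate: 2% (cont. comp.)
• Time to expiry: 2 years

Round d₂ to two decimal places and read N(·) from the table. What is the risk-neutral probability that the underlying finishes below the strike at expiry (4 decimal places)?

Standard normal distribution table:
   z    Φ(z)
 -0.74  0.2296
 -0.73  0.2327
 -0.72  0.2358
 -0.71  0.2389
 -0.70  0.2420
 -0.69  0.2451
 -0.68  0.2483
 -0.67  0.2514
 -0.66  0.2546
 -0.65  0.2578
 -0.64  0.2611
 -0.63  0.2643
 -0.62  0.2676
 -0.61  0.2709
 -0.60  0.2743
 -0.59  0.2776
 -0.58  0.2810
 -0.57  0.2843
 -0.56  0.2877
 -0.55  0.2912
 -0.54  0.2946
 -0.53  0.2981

0.2676

T = 2;  σ√T = 0.2546
d₁ = [ln(360/310) + (0.02 + ½·0.18²)·2] / (σ√T) = (0.1495 + 0.0724) / 0.2546 = 0.8718 which rounds to 0.87
d₂ = 0.8718 − 0.2546 = 0.6173 which rounds to 0.62
Pr(exercise) under Q = N(−d₂) = N(-0.62) = 0.2676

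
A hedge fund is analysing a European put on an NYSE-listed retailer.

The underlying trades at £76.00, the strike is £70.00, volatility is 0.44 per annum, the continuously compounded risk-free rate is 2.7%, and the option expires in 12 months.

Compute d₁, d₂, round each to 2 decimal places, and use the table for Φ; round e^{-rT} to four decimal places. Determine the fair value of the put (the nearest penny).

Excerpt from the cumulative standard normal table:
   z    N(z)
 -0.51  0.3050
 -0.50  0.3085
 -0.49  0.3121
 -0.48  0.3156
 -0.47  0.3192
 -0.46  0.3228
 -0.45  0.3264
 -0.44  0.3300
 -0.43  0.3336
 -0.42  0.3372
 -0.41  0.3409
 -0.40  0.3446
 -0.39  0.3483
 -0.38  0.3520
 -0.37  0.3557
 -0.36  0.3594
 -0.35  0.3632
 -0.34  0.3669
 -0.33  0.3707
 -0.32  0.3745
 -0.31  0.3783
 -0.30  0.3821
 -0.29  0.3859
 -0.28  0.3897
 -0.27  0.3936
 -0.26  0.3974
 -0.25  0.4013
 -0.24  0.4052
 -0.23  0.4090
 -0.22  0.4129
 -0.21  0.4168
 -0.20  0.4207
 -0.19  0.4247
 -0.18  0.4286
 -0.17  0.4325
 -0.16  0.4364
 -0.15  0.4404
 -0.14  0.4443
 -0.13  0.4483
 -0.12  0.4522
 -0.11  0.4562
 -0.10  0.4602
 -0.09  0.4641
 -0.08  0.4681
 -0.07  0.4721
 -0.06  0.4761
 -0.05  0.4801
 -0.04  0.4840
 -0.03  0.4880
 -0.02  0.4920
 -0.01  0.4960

£8.99

σ√T = 0.44·√1 = 0.4400
d₁ = [ln(76/70) + (0.027 + 0.44²/2)·1] / 0.4400 = [0.0822 + 0.1238] / 0.4400 = 0.4683 which rounds to 0.47
d₂ = d₁ − σ√T = 0.4683 − 0.4400 = 0.0283 which rounds to 0.03
exp(−rT) = exp(−0.027·1) = 0.9734
P = 70·0.9734·N(-0.03) − 76·N(-0.47) = 70·0.9734·0.4880 − 76·0.3192 = 33.2513 − 24.2592 = 8.9921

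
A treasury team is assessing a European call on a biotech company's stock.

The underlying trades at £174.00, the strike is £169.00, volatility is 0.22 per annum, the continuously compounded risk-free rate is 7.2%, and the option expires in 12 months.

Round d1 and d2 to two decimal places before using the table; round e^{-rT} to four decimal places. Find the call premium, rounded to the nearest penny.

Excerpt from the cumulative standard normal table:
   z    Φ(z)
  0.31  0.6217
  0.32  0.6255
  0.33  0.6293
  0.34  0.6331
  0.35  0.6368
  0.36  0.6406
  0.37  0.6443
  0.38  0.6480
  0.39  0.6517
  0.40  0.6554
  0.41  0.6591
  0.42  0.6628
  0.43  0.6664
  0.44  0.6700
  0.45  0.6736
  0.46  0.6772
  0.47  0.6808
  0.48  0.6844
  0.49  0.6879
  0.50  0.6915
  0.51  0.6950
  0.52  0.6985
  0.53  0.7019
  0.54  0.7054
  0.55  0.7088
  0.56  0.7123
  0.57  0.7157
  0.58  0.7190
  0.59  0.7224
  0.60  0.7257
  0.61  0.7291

σ√T = 0.22 × 1.0000 = 0.2200
d₁ = [ln(174/169) + (0.072 + 0.22²/2)·1] / 0.2200 = [0.0292 + 0.0962] / 0.2200 = 0.5698 → 0.57
d₂ = d₁ − σ√T = 0.5698 − 0.2200 = 0.3498 → 0.35
e^(−rT) = e^(−0.072·1) = 0.9305
N(d₁) = N(0.57) = 0.7157;  N(d₂) = N(0.35) = 0.6368
C = 174·0.7157 − 169·0.9305·0.6368 = 124.5318 − 100.1397 = 24.3921

£24.39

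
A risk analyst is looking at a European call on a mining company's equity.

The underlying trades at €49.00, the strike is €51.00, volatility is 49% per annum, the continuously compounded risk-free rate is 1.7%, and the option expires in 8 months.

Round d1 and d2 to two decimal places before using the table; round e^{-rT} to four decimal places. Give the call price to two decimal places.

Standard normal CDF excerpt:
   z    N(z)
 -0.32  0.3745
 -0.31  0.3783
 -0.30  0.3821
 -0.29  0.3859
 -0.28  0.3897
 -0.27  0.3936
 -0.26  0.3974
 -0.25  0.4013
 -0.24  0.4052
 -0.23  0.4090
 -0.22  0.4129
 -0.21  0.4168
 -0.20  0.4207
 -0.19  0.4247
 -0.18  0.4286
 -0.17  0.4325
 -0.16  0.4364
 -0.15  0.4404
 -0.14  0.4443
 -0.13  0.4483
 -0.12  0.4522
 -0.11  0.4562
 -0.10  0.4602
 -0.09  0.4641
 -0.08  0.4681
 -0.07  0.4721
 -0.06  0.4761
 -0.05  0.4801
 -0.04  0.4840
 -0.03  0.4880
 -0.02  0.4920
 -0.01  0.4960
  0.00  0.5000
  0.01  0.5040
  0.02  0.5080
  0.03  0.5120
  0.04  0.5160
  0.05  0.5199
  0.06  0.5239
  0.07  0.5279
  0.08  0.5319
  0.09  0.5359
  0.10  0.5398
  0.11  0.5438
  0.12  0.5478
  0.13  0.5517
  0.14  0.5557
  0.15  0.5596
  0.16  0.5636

€7.19

σ√T = 0.49·√0.6667 = 0.4001
d₁ = [ln(49/51) + (0.017 + 0.49²/2)·0.6667] / 0.4001 = [-0.0400 + 0.0914] / 0.4001 = 0.1284 → 0.13
d₂ = d₁ − σ√T = 0.1284 − 0.4001 = -0.2717 → -0.27
e^(−rT) = e^(−0.017·0.6667) = 0.9887
N(d₁) = N(0.13) = 0.5517;  N(d₂) = N(-0.27) = 0.3936
C = 49·0.5517 − 51·0.9887·0.3936 = 27.0333 − 19.8468 = 7.1865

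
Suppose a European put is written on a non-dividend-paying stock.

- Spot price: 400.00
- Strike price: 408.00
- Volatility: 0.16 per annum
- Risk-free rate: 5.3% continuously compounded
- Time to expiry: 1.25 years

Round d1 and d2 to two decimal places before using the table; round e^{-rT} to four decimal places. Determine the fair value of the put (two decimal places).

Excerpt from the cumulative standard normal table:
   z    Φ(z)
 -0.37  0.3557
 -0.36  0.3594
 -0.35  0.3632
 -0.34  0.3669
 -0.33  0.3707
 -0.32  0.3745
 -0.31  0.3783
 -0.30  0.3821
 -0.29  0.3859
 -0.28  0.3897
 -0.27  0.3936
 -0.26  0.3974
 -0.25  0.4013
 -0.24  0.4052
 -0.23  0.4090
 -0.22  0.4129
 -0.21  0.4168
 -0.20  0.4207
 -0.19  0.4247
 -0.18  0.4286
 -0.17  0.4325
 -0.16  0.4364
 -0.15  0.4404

19.87

T = 1.25;  σ√T = 0.1789
d₁ = [ln(400/408) + (0.053 + ½·0.16²)·1.25] / (σ√T) = (-0.0198 + 0.0822) / 0.1789 = 0.3491 ⇒ 0.35
d₂ = 0.3491 − 0.1789 = 0.1702 ⇒ 0.17
exp(−rT) = exp(−0.053·1.25) = 0.9359
N(−d₂) = N(-0.17) = 0.4325;  N(−d₁) = N(-0.35) = 0.3632
P = 408·0.9359·0.4325 − 400·0.3632 = 165.1489 − 145.2800 = 19.8689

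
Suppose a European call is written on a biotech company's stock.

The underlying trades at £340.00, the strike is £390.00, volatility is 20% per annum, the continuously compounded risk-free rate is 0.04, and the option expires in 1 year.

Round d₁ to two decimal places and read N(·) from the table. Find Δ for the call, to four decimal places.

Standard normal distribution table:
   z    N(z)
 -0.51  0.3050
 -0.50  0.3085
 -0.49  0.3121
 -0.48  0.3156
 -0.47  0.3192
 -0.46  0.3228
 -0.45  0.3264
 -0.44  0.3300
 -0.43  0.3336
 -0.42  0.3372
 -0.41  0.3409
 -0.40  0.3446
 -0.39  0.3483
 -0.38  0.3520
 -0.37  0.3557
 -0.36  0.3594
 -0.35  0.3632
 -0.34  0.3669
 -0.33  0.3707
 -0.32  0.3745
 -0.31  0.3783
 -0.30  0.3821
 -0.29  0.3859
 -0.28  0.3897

σ√T = 0.2 × 1.0000 = 0.2000
ln(S/K) + (r + σ²/2)T = ln(340/390) + (0.04 + 0.2²/2)·1 = -0.1372 + 0.0600 = -0.0772
d₁ = -0.0772 / 0.2000 = -0.3860 ⇒ -0.39
N(d₁) = N(-0.39) = 0.3483
Δ_call = N(d₁) = 0.3483

0.3483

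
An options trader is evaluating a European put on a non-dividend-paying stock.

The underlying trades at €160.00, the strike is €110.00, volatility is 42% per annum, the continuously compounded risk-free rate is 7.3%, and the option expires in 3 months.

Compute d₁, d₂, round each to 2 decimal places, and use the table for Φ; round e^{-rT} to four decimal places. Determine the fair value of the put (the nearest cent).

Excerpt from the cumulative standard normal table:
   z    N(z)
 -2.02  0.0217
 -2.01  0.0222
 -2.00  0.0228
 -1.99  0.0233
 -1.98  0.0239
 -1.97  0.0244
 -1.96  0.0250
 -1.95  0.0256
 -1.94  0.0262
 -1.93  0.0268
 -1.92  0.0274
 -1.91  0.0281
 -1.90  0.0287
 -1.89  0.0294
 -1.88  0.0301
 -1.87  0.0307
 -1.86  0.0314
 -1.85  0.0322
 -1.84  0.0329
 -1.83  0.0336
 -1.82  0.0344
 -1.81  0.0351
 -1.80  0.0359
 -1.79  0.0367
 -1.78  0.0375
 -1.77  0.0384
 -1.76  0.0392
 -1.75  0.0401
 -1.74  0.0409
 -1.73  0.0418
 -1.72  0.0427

€0.32

σ√T = 0.42·√0.25 = 0.2100
d₁ = [ln(160/110) + (0.073 + ½·0.42²)·0.25] / (σ√T) = (0.3747 + 0.0403) / 0.2100 = 1.9762 which rounds to 1.98
d₂ = 1.9762 − 0.2100 = 1.7662 which rounds to 1.77
e^(−rT) = e^(−0.073·0.25) = 0.9819
N(−d₂) = N(-1.77) = 0.0384;  N(−d₁) = N(-1.98) = 0.0239
P = 110·0.9819·0.0384 − 160·0.0239 = 4.1475 − 3.8240 = 0.3235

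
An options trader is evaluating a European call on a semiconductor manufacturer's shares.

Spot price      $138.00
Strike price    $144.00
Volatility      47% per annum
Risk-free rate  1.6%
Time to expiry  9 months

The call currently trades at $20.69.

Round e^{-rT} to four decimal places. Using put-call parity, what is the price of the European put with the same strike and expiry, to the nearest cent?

$24.98

exp(−rT) = exp(−0.016·0.75) = 0.9881
Put-call parity: C − P = S − K·e^(−rT) = 138 − 144·0.9881 = 138 − 142.2864 = -4.2864
P = C − (C − P) = 20.69 − (-4.2864) = 24.9764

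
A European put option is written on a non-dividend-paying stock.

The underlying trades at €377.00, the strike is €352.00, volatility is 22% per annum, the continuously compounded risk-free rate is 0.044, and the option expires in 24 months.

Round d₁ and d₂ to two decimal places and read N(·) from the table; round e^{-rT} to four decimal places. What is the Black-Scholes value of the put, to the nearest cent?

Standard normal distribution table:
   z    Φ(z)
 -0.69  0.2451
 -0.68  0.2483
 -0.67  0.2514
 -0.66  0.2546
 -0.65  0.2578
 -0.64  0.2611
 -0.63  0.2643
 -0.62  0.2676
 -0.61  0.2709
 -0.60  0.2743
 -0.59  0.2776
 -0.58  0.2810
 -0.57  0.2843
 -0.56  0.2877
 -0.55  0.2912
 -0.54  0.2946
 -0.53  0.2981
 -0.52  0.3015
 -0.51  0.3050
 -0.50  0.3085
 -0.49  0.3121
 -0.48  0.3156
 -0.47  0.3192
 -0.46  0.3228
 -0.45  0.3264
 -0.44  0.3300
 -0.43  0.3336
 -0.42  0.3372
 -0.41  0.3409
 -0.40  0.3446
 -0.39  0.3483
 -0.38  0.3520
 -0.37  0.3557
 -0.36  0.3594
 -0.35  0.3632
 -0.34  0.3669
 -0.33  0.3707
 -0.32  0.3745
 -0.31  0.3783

σ√T = 0.22·√2 = 0.3111
d₁ = [ln(377/352) + (0.044 + ½·0.22²)·2] / (σ√T) = (0.0686 + 0.1364) / 0.3111 = 0.6589 which rounds to 0.66
d₂ = 0.6589 − 0.3111 = 0.3478 which rounds to 0.35
exp(−rT) = exp(−0.044·2) = 0.9158
P = 352·0.9158·N(-0.35) − 377·N(-0.66) = 352·0.9158·0.3632 − 377·0.2546 = 117.0817 − 95.9842 = 21.0975

€21.10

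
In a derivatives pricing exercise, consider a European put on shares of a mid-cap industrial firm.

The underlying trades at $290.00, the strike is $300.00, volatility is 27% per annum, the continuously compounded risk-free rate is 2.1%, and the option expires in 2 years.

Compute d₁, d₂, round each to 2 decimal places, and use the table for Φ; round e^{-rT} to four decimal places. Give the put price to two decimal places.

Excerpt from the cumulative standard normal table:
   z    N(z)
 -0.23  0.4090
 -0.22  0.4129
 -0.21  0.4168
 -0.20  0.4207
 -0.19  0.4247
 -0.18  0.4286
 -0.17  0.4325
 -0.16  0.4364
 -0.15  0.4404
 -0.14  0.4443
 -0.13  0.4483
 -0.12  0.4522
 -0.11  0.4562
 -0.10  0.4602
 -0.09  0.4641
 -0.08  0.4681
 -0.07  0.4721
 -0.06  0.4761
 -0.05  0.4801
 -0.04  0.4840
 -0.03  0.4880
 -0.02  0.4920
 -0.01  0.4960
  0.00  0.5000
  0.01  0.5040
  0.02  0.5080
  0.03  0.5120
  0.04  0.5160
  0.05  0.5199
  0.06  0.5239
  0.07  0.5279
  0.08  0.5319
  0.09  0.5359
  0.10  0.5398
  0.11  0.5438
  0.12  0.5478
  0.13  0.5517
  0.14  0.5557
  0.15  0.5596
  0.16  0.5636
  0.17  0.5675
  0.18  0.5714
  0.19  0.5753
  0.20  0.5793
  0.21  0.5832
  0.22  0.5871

σ√T = 0.27·√2 = 0.3818
d₁ = [ln(290/300) + (0.021 + 0.27²/2)·2] / 0.3818 = [-0.0339 + 0.1149] / 0.3818 = 0.2121 → 0.21
d₂ = d₁ − σ√T = 0.2121 − 0.3818 = -0.1697 → -0.17
e^(−rT) = e^(−0.021·2) = 0.9589
N(−d₂) = N(0.17) = 0.5675;  N(−d₁) = N(-0.21) = 0.4168
P = 300·0.9589·0.5675 − 290·0.4168 = 163.2527 − 120.8720 = 42.3807

$42.38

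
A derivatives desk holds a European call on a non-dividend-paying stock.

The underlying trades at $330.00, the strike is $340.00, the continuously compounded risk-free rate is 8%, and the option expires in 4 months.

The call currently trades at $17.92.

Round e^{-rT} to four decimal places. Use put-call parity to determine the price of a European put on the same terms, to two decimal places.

e^(−rT) = e^(−0.08·0.3333) = 0.9737
Put-call parity: C − P = S − K·e^(−rT) = 330 − 340·0.9737 = 330 − 331.0580 = -1.0580
P = C − (C − P) = 17.92 − (-1.0580) = 18.9780

$18.98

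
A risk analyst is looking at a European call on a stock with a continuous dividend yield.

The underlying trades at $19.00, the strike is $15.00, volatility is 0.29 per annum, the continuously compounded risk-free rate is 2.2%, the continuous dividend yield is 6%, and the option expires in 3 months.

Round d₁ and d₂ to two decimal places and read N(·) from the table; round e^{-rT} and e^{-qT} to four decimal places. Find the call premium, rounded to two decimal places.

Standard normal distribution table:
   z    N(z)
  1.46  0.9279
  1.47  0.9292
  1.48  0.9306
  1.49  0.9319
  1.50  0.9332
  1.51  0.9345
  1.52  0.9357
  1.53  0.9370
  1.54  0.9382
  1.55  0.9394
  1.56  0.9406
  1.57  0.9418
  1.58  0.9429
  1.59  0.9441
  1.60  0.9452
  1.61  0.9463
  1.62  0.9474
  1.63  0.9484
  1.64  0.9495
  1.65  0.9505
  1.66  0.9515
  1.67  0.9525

σ√T = 0.29 × 0.5000 = 0.1450
d₁ = [ln(19/15) + (0.022 − 0.06 + 0.29²/2)·0.25] / 0.1450 = [0.2364 + 0.0010] / 0.1450 = 1.6373 ≈ 1.64
d₂ = d₁ − σ√T = 1.6373 − 0.1450 = 1.4923 ≈ 1.49
e^(−qT) = e^(−0.06·0.25) = 0.9851;  e^(−rT) = e^(−0.022·0.25) = 0.9945
N(d₁) = N(1.64) = 0.9495;  N(d₂) = N(1.49) = 0.9319
C = 19·0.9851·0.9495 − 15·0.9945·0.9319 = 17.7717 − 13.9016 = 3.8701

$3.87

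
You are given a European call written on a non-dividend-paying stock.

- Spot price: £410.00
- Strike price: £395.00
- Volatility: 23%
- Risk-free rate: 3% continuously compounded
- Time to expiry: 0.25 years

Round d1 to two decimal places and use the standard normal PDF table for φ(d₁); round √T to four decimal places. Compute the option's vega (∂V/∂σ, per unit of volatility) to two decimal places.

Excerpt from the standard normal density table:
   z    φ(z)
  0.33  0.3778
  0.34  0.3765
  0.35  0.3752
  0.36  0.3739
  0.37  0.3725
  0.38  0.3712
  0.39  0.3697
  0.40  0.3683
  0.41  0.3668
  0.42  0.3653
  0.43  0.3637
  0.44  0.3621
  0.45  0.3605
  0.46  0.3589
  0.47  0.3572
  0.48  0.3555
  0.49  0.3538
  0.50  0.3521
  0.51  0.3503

73.90

σ√T = 0.23 × 0.5000 = 0.1150
ln(S/K) + (r + σ²/2)T = ln(410/395) + (0.03 + 0.23²/2)·0.25 = 0.0373 + 0.0141 = 0.0514
d₁ = 0.0514 / 0.1150 = 0.4468 which rounds to 0.45
√T = √0.25 = 0.5000
φ(d₁) = φ(0.45) = 0.3605
vega = S·φ(d₁)·√T = 410·0.3605·0.5000 = 73.9025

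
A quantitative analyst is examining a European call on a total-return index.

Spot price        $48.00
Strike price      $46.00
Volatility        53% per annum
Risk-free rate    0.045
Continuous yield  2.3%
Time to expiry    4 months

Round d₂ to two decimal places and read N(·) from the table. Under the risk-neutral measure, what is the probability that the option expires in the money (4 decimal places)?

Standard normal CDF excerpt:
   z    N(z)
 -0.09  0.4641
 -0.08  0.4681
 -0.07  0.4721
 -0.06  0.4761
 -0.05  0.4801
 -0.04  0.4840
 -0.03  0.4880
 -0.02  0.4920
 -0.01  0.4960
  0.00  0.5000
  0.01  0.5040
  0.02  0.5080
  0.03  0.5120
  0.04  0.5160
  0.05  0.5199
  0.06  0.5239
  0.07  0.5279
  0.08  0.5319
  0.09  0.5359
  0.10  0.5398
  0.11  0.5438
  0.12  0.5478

0.5040

σ√T = 0.53·√0.3333 = 0.3060
d₁ = [ln(48/46) + (0.045 − 0.023 + 0.53²/2)·0.3333] / 0.3060 = [0.0426 + 0.0542] / 0.3060 = 0.3160 ≈ 0.32
d₂ = d₁ − σ√T = 0.3160 − 0.3060 = 0.0101 ≈ 0.01
Pr(exercise) under Q = N(d₂) = 0.5040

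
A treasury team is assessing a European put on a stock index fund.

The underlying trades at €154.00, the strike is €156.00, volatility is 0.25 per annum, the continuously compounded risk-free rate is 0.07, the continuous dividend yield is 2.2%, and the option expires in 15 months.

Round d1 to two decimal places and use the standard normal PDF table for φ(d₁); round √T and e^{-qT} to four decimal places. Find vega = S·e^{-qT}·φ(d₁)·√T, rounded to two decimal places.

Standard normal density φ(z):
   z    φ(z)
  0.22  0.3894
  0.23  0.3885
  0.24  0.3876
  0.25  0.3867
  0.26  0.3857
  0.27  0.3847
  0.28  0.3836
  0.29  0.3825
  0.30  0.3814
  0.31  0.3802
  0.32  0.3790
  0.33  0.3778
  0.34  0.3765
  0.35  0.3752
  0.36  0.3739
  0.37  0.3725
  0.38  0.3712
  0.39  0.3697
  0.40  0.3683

σ√T = 0.25 × 1.1180 = 0.2795
d₁ = [ln(154/156) + (0.07 − 0.022 + ½·0.25²)·1.25] / (σ√T) = (-0.0129 + 0.0991) / 0.2795 = 0.3083 → 0.31
√T = √1.25 = 1.1180
φ(d₁) = φ(0.31) = 0.3802
exp(−qT) = exp(−0.022·1.25) = 0.9729
vega = S·exp(−qT)·φ(d₁)·√T = 154·0.9729·0.3802·1.1180 = 63.6858

63.69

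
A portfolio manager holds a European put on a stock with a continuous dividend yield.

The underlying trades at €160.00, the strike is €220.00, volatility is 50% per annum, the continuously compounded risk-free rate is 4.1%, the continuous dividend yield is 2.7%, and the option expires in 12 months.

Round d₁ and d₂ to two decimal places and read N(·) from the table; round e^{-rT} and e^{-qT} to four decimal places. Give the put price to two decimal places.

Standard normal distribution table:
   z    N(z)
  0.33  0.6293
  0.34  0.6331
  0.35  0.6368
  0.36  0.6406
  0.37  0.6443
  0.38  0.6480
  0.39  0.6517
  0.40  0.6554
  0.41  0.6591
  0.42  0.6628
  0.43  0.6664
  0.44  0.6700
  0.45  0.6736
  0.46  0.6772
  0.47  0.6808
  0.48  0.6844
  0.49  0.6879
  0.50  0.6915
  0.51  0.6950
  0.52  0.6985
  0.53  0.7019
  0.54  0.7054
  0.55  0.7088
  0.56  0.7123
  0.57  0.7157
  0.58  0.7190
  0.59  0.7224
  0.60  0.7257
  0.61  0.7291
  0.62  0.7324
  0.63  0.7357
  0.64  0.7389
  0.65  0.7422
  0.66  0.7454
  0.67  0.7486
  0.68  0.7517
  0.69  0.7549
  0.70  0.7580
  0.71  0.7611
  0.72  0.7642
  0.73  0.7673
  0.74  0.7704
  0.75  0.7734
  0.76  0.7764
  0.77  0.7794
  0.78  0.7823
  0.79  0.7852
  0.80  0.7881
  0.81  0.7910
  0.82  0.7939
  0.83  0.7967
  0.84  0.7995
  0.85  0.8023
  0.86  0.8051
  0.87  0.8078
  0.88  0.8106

€70.23

T = 1;  σ√T = 0.5000
ln(S/K) + (r − q + σ²/2)T = ln(160/220) + (0.041 − 0.027 + 0.5²/2)·1 = -0.3185 + 0.1390 = -0.1795
d₁ = -0.1795 / 0.5000 = -0.3589 which rounds to -0.36
d₂ = d₁ − σ√T = -0.3589 − 0.5000 = -0.8589 which rounds to -0.86
e^(−qT) = e^(−0.027·1) = 0.9734;  e^(−rT) = e^(−0.041·1) = 0.9598
N(−d₂) = N(0.86) = 0.8051;  N(−d₁) = N(0.36) = 0.6406
P = 220·0.9598·0.8051 − 160·0.9734·0.6406 = 170.0017 − 99.7696 = 70.2321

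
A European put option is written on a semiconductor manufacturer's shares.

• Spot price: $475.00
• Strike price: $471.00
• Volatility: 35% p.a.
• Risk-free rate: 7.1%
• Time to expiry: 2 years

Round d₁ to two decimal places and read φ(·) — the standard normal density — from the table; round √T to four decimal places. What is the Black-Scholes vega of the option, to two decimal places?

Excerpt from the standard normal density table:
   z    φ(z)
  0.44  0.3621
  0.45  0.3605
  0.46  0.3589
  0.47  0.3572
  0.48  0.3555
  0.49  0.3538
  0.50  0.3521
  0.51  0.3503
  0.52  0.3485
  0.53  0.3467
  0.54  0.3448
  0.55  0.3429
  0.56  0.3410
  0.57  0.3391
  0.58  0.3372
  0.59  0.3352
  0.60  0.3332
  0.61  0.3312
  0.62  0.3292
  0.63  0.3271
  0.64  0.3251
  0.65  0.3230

σ√T = 0.35·√2 = 0.4950
ln(S/K) + (r + σ²/2)T = ln(475/471) + (0.071 + 0.35²/2)·2 = 0.0085 + 0.2645 = 0.2730
d₁ = 0.2730 / 0.4950 = 0.5515 which rounds to 0.55
√T = √2 = 1.4142
φ(d₁) = φ(0.55) = 0.3429
vega = S·φ(d₁)·√T = 475·0.3429·1.4142 = 230.3414

230.34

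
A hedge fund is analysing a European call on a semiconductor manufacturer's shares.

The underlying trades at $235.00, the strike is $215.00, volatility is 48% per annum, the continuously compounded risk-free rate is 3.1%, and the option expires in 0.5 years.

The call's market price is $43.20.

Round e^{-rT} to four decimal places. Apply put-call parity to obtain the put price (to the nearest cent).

e^(−rT) = e^(−0.031·0.5) = 0.9846
Put-call parity: C − P = S − K·e^(−rT) = 235 − 215·0.9846 = 235 − 211.6890 = 23.3110
P = C − (C − P) = 43.20 − (23.3110) = 19.8890

$19.89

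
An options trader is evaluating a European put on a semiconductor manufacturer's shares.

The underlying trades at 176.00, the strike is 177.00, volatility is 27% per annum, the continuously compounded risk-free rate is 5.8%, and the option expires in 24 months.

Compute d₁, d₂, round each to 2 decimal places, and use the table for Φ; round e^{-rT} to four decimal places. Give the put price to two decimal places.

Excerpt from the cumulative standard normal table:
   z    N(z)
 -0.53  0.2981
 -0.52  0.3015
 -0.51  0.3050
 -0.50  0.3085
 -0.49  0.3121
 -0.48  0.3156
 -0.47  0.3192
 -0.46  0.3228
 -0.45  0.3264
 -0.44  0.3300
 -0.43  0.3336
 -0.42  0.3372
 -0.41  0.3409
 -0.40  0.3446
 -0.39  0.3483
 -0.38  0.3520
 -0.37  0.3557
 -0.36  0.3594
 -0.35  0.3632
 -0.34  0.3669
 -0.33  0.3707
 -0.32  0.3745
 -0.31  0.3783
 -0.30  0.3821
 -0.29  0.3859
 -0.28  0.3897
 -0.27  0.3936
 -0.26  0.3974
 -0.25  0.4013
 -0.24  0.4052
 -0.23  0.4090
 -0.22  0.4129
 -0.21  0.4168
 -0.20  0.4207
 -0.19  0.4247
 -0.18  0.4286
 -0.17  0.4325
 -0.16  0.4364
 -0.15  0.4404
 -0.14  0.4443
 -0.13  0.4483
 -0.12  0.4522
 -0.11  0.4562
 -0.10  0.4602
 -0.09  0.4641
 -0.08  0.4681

T = 2;  σ√T = 0.3818
d₁ = [ln(176/177) + (0.058 + ½·0.27²)·2] / (σ√T) = (-0.0057 + 0.1889) / 0.3818 = 0.4799 which rounds to 0.48
d₂ = 0.4799 − 0.3818 = 0.0980 which rounds to 0.10
e^(−rT) = e^(−0.058·2) = 0.8905
N(−d₂) = N(-0.10) = 0.4602;  N(−d₁) = N(-0.48) = 0.3156
P = 177·0.8905·0.4602 − 176·0.3156 = 72.5360 − 55.5456 = 16.9904

16.99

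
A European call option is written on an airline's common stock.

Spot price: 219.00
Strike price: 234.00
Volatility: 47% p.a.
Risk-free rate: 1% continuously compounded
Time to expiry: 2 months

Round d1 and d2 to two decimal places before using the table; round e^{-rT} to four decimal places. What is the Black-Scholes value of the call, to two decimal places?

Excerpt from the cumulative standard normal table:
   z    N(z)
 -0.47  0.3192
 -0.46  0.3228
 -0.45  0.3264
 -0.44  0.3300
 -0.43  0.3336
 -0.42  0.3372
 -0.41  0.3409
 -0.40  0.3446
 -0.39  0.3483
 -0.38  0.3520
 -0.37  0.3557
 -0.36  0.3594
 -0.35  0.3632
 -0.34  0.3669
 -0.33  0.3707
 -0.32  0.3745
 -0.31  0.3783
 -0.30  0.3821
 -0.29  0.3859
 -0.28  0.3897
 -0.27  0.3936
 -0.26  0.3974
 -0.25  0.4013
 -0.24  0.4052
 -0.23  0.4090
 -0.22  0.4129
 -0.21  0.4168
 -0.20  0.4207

σ√T = 0.47 × 0.4082 = 0.1919
ln(S/K) + (r + σ²/2)T = ln(219/234) + (0.01 + 0.47²/2)·0.1667 = -0.0662 + 0.0201 = -0.0462
d₁ = -0.0462 / 0.1919 = -0.2406 ≈ -0.24
d₂ = d₁ − σ√T = -0.2406 − 0.1919 = -0.4325 ≈ -0.43
exp(−rT) = exp(−0.01·0.1667) = 0.9983
N(d₁) = N(-0.24) = 0.4052;  N(d₂) = N(-0.43) = 0.3336
C = 219·0.4052 − 234·0.9983·0.3336 = 88.7388 − 77.9297 = 10.8091

10.81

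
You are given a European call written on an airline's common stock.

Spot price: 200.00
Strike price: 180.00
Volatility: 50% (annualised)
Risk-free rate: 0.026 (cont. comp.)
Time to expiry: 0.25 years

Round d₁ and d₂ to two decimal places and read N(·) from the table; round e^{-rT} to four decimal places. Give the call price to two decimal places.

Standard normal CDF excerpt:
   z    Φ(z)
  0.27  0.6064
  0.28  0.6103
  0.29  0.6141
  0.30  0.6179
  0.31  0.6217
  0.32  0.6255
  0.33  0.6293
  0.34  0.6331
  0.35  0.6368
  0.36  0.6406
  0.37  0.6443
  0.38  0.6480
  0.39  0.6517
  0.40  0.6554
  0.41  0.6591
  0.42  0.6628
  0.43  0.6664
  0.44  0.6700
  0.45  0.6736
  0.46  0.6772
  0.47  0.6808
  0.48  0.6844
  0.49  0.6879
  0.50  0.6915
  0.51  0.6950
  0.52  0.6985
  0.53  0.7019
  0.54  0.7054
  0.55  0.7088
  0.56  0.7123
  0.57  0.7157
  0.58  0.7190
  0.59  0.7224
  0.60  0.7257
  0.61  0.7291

31.28

σ√T = 0.5·√0.25 = 0.2500
d₁ = [ln(200/180) + (0.026 + 0.5²/2)·0.25] / 0.2500 = [0.1054 + 0.0377] / 0.2500 = 0.5724 ≈ 0.57
d₂ = d₁ − σ√T = 0.5724 − 0.2500 = 0.3224 ≈ 0.32
exp(−rT) = exp(−0.026·0.25) = 0.9935
N(d₁) = N(0.57) = 0.7157;  N(d₂) = N(0.32) = 0.6255
C = 200·0.7157 − 180·0.9935·0.6255 = 143.1400 − 111.8582 = 31.2818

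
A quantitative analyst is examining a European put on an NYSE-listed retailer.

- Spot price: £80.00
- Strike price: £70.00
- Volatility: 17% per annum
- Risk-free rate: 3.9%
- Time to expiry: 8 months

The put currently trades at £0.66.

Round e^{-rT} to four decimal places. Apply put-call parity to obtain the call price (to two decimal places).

exp(−rT) = exp(−0.039·0.6667) = 0.9743
Put-call parity: C − P = S − K·e^(−rT) = 80 − 70·0.9743 = 80 − 68.2010 = 11.7990
C = P + (C − P) = 0.66 + (11.7990) = 12.4590

£12.46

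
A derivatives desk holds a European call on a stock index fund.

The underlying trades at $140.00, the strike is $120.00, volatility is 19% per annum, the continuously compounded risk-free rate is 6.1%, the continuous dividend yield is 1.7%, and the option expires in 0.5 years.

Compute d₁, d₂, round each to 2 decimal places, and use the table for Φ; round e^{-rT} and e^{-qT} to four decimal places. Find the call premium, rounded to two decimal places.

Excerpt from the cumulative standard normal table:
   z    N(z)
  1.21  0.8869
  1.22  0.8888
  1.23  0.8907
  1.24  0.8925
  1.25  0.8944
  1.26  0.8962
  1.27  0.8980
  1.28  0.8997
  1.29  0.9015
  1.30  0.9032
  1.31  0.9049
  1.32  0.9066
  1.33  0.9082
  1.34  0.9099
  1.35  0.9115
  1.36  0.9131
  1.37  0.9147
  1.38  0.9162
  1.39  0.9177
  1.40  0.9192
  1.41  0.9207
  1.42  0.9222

σ√T = 0.19 × 0.7071 = 0.1344
ln(S/K) + (r − q + σ²/2)T = ln(140/120) + (0.061 − 0.017 + 0.19²/2)·0.5 = 0.1542 + 0.0310 = 0.1852
d₁ = 0.1852 / 0.1344 = 1.3783 ⇒ 1.38
d₂ = d₁ − σ√T = 1.3783 − 0.1344 = 1.2440 ⇒ 1.24
exp(−qT) = exp(−0.017·0.5) = 0.9915;  exp(−rT) = exp(−0.061·0.5) = 0.9700
N(d₁) = N(1.38) = 0.9162;  N(d₂) = N(1.24) = 0.8925
C = 140·0.9915·0.9162 − 120·0.9700·0.8925 = 127.1777 − 103.8870 = 23.2907

$23.29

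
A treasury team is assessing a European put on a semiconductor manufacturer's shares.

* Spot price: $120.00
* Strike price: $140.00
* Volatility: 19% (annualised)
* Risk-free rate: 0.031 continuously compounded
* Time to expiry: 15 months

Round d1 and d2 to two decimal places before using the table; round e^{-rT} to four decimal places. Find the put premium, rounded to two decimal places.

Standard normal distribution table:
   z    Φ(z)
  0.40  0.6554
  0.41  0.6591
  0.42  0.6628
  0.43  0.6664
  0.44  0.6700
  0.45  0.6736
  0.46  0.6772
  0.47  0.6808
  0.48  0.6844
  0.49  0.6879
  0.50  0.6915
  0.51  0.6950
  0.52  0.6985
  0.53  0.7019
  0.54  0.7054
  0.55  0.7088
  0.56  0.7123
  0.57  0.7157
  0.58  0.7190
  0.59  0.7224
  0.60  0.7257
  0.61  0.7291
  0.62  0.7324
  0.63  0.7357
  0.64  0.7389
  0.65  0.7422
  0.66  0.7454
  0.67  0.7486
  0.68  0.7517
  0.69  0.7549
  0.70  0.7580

$19.56

σ√T = 0.19 × 1.1180 = 0.2124
d₁ = [ln(120/140) + (0.031 + 0.19²/2)·1.25] / 0.2124 = [-0.1542 + 0.0613] / 0.2124 = -0.4370 ⇒ -0.44
d₂ = d₁ − σ√T = -0.4370 − 0.2124 = -0.6495 ⇒ -0.65
e^(−rT) = e^(−0.031·1.25) = 0.9620
N(−d₂) = N(0.65) = 0.7422;  N(−d₁) = N(0.44) = 0.6700
P = 140·0.9620·0.7422 − 120·0.6700 = 99.9595 − 80.4000 = 19.5595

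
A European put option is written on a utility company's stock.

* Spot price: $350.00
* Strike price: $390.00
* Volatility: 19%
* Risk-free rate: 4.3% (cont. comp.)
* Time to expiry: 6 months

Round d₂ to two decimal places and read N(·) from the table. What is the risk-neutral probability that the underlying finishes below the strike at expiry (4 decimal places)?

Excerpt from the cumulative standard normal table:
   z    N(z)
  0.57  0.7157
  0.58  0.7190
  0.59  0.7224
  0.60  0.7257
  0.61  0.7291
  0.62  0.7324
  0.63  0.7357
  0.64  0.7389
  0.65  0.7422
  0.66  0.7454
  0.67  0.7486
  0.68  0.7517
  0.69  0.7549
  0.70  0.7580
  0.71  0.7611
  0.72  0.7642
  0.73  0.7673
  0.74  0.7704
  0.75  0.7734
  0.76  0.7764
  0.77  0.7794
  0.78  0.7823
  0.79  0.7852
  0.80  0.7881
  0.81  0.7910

0.7611

σ√T = 0.19·√0.5 = 0.1344
d₁ = [ln(350/390) + (0.043 + 0.19²/2)·0.5] / 0.1344 = [-0.1082 + 0.0305] / 0.1344 = -0.5783 ≈ -0.58
d₂ = d₁ − σ√T = -0.5783 − 0.1344 = -0.7126 ≈ -0.71
Pr(exercise) under Q = N(−d₂) = N(0.71) = 0.7611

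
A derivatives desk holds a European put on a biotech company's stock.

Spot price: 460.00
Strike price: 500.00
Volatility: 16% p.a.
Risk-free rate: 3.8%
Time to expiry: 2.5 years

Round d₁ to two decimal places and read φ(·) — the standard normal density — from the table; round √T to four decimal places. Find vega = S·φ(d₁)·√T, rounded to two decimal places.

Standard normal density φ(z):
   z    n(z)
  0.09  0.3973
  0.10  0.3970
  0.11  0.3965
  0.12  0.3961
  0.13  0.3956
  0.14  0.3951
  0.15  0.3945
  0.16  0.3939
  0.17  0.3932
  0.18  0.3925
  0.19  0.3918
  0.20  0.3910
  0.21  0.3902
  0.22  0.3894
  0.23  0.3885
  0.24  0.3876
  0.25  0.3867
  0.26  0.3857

285.98

σ√T = 0.16·√2.5 = 0.2530
d₁ = [ln(460/500) + (0.038 + 0.16²/2)·2.5] / 0.2530 = [-0.0834 + 0.1270] / 0.2530 = 0.1724 → 0.17
√T = √2.5 = 1.5811
φ(d₁) = φ(0.17) = 0.3932
vega = S·φ(d₁)·√T = 460·0.3932·1.5811 = 285.9767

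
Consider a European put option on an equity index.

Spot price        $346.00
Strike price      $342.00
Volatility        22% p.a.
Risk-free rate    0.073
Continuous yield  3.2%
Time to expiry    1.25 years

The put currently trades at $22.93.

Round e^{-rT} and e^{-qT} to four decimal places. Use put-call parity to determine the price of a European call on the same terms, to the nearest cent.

$43.19

e^(−qT) = e^(−0.032·1.25) = 0.9608;  e^(−rT) = e^(−0.073·1.25) = 0.9128
Put-call parity: C − P = S·e^(−qT) − K·e^(−rT) = 346·0.9608 − 342·0.9128 = 332.4368 − 312.1776 = 20.2592
C = P + (C − P) = 22.93 + (20.2592) = 43.1892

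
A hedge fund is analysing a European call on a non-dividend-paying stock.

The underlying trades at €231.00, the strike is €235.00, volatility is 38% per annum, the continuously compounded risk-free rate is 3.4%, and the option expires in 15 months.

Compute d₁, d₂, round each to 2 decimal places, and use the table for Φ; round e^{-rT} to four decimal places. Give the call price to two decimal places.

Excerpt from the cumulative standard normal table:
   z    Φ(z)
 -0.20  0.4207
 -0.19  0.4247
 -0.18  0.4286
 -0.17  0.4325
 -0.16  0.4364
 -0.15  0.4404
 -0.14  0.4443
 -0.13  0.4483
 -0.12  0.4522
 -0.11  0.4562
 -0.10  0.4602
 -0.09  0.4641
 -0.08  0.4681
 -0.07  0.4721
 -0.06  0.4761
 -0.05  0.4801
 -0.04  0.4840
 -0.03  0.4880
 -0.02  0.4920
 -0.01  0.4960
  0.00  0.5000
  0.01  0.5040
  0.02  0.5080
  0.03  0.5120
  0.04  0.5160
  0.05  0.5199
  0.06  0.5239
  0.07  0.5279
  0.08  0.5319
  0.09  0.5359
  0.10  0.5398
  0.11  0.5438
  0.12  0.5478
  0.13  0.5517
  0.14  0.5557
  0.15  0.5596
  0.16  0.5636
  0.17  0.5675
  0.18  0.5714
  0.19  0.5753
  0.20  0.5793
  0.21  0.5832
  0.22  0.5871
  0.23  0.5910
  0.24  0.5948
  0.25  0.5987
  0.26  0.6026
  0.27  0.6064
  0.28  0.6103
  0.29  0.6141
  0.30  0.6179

€40.89

σ√T = 0.38·√1.25 = 0.4249
d₁ = [ln(231/235) + (0.034 + 0.38²/2)·1.25] / 0.4249 = [-0.0172 + 0.1328] / 0.4249 = 0.2721 ⇒ 0.27
d₂ = d₁ − σ√T = 0.2721 − 0.4249 = -0.1528 ⇒ -0.15
e^(−rT) = e^(−0.034·1.25) = 0.9584
N(d₁) = N(0.27) = 0.6064;  N(d₂) = N(-0.15) = 0.4404
C = 231·0.6064 − 235·0.9584·0.4404 = 140.0784 − 99.1886 = 40.8898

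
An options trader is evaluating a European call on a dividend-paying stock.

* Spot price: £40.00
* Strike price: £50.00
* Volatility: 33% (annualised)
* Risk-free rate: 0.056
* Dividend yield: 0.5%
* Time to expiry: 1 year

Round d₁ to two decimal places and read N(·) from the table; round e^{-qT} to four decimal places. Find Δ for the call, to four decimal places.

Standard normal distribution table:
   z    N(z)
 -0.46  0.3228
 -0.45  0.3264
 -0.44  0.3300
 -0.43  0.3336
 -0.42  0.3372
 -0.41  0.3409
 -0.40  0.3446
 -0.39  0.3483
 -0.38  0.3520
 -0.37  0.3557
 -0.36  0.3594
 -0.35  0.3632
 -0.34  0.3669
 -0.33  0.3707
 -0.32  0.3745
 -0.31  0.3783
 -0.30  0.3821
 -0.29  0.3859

σ√T = 0.33·√1 = 0.3300
d₁ = [ln(40/50) + (0.056 − 0.005 + 0.33²/2)·1] / 0.3300 = [-0.2231 + 0.1055] / 0.3300 = -0.3566 ⇒ -0.36
N(d₁) = N(-0.36) = 0.3594
Δ_call = e^(−qT)·N(d₁) = 0.9950·0.3594 = 0.3576

0.3576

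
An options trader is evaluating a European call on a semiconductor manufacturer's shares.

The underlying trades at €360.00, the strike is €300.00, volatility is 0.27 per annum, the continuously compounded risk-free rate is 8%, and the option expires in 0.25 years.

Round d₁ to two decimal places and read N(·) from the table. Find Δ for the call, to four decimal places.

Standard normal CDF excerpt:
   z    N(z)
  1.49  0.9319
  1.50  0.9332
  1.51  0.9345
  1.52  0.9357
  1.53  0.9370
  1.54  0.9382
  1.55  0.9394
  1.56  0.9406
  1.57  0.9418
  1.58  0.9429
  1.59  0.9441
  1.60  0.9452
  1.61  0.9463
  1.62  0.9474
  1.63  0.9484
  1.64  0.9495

0.9418

T = 0.25;  σ√T = 0.1350
ln(S/K) + (r + σ²/2)T = ln(360/300) + (0.08 + 0.27²/2)·0.25 = 0.1823 + 0.0291 = 0.2114
d₁ = 0.2114 / 0.1350 = 1.5662 which rounds to 1.57
N(d₁) = N(1.57) = 0.9418
Δ_call = N(d₁) = 0.9418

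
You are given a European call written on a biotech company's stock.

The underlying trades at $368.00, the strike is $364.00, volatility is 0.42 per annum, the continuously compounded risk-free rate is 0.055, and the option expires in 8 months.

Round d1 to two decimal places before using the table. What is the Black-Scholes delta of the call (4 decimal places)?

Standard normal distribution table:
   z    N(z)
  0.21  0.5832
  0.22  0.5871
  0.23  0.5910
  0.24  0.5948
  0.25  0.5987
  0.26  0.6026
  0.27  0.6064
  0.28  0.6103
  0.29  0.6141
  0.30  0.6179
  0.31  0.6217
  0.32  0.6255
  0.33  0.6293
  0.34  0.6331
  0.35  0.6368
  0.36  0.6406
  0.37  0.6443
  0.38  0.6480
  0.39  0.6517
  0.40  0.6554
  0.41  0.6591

0.6217

σ√T = 0.42 × 0.8165 = 0.3429
d₁ = [ln(368/364) + (0.055 + 0.42²/2)·0.6667] / 0.3429 = [0.0109 + 0.0955] / 0.3429 = 0.3103 ≈ 0.31
N(d₁) = N(0.31) = 0.6217
Δ_call = N(d₁) = 0.6217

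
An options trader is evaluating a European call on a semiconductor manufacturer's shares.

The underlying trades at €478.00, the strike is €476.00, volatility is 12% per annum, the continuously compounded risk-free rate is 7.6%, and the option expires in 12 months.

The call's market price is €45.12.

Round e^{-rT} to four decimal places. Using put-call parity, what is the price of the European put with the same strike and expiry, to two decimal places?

exp(−rT) = exp(−0.076·1) = 0.9268
Put-call parity: C − P = S − K·e^(−rT) = 478 − 476·0.9268 = 478 − 441.1568 = 36.8432
P = C − (C − P) = 45.12 − (36.8432) = 8.2768

€8.28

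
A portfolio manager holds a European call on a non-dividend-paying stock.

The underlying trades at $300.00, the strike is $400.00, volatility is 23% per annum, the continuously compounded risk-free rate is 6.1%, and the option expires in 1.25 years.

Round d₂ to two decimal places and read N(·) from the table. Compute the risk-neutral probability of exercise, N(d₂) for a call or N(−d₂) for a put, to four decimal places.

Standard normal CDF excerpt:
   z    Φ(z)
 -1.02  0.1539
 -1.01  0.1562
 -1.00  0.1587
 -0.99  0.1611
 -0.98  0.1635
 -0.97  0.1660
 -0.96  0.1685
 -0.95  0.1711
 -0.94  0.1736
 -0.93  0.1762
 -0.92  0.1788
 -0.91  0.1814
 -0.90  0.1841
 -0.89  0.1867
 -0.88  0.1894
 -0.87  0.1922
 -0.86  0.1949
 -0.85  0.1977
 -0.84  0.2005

T = 1.25;  σ√T = 0.2571
ln(S/K) + (r + σ²/2)T = ln(300/400) + (0.061 + 0.23²/2)·1.25 = -0.2877 + 0.1093 = -0.1784
d₁ = -0.1784 / 0.2571 = -0.6936 ⇒ -0.69
d₂ = d₁ − σ√T = -0.6936 − 0.2571 = -0.9508 ⇒ -0.95
Risk-neutral Pr[S_T > K] = N(d₂) = N(-0.95) = 0.1711

0.1711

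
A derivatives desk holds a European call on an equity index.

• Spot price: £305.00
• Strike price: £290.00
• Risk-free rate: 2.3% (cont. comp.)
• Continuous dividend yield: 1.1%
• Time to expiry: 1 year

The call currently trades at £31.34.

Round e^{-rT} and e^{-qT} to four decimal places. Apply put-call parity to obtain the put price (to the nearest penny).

£13.08

e^(−qT) = e^(−0.011·1) = 0.9891;  e^(−rT) = e^(−0.023·1) = 0.9773
Put-call parity: C − P = S·e^(−qT) − K·e^(−rT) = 305·0.9891 − 290·0.9773 = 301.6755 − 283.4170 = 18.2585
P = C − (C − P) = 31.34 − (18.2585) = 13.0815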